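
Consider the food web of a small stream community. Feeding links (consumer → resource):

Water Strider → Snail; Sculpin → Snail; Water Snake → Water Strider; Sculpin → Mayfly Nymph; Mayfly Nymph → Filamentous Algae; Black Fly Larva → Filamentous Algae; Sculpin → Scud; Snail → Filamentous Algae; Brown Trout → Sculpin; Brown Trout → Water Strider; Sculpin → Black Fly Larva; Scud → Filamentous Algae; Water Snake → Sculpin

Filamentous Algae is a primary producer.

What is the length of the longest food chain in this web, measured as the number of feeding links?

One longest chain: Filamentous Algae → Scud → Sculpin → Brown Trout.
It has 4 species and 3 links.

3 links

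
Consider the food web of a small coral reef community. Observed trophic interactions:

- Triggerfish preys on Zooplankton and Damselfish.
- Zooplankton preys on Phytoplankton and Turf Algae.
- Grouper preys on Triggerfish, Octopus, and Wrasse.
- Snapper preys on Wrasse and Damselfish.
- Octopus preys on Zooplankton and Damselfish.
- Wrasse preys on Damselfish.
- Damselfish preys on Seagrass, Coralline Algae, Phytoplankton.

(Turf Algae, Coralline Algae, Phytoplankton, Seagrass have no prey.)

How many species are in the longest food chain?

4 species

One longest chain: Coralline Algae → Damselfish → Wrasse → Snapper.
It has 4 species and 3 links.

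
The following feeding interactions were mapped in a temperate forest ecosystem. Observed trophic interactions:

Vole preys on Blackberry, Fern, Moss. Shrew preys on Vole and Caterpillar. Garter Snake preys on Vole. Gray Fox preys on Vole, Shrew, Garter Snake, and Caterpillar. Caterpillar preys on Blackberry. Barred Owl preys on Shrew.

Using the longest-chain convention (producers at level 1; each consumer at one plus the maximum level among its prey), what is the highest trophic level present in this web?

4

Producers (level 1): Fern, Moss, Blackberry.
Fern → Vole → Shrew → Gray Fox gives Gray Fox level 4.
No species has a prey at level 4, so no species reaches level 5.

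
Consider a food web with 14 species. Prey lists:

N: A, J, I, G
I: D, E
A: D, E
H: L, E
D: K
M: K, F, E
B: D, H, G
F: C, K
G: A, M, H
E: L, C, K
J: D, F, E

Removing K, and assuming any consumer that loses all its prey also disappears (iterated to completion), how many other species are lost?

1

Remove K.
Round 1: D (all prey gone) → extinct.
No further losses. Total secondary extinctions: 1.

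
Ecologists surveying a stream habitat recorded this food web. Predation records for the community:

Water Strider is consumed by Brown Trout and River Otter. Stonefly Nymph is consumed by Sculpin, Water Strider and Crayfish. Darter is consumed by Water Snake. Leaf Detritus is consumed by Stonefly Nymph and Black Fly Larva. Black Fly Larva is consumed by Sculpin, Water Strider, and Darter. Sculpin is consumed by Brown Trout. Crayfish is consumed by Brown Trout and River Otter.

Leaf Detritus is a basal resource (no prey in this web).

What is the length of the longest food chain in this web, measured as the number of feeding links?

3 links

One longest chain: Leaf Detritus → Black Fly Larva → Darter → Water Snake.
It has 4 species and 3 links.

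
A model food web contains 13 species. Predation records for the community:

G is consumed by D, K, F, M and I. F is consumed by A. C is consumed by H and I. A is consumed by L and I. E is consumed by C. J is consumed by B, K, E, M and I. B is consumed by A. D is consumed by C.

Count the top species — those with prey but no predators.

5

Top species (has prey, but nothing eats it): K, M, L, I, H.
Count: 5.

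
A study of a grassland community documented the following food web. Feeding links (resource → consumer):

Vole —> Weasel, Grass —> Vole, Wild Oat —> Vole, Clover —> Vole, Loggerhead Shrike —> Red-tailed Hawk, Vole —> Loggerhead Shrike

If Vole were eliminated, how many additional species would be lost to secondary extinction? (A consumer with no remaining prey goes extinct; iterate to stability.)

3

Remove Vole.
Round 1: Loggerhead Shrike (all prey gone), Weasel (all prey gone) → extinct.
Round 2: Red-tailed Hawk (all prey gone) → extinct.
No further losses. Total secondary extinctions: 3.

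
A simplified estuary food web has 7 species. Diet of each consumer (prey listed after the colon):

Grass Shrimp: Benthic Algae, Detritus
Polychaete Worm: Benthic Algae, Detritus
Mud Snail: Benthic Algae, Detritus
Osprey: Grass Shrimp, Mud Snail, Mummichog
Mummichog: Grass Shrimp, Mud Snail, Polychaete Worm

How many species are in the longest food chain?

One longest chain: Benthic Algae → Grass Shrimp → Mummichog → Osprey.
It has 4 species and 3 links.

4 species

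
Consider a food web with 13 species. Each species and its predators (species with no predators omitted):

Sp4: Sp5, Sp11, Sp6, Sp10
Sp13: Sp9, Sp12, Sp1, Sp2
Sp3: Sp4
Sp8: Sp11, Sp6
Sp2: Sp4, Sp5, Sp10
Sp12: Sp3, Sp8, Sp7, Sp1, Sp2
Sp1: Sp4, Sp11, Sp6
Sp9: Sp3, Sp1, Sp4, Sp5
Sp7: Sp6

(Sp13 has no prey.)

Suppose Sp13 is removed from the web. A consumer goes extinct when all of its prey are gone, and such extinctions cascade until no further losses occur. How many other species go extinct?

Remove Sp13.
Round 1: Sp9 (all prey gone), Sp12 (all prey gone) → extinct.
Round 2: Sp3 (all prey gone), Sp8 (all prey gone), Sp7 (all prey gone), Sp1 (all prey gone), Sp2 (all prey gone) → extinct.
Round 3: Sp4 (all prey gone) → extinct.
Round 4: Sp5 (all prey gone), Sp11 (all prey gone), Sp6 (all prey gone), Sp10 (all prey gone) → extinct.
No further losses. Total secondary extinctions: 12.

12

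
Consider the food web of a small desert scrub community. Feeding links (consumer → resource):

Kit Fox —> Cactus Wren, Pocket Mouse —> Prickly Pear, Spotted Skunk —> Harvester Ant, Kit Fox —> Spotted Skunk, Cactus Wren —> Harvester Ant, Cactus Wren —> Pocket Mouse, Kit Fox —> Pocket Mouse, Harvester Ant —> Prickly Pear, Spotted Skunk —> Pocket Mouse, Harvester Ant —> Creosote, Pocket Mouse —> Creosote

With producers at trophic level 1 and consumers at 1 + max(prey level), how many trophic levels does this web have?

4

Producers (level 1): Creosote, Prickly Pear.
Creosote → Harvester Ant → Cactus Wren → Kit Fox gives Kit Fox level 4.
No species has a prey at level 4, so no species reaches level 5.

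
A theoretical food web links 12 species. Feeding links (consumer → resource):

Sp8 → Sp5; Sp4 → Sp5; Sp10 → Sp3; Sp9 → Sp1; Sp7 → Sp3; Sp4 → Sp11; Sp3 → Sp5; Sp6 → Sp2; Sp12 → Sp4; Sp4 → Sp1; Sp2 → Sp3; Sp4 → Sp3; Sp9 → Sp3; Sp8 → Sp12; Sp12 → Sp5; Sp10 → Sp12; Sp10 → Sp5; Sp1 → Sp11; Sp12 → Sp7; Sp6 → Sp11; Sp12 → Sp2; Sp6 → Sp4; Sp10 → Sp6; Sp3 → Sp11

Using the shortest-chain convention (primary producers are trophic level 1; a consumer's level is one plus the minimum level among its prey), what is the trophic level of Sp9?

Sp11 is a producer → level 1.
Sp1 eats Sp11 → level 2.
Sp9 eats Sp1 → level 3.
No prey of Sp9 is below level 2, so 3 is the minimum.

Trophic level 3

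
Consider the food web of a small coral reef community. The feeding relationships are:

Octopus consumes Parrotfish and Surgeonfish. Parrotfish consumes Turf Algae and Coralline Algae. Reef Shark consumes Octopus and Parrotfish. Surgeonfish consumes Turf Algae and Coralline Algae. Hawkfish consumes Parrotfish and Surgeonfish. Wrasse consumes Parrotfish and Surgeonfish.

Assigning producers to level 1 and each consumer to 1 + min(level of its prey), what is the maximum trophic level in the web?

Producers (level 1): Turf Algae, Coralline Algae.
Following each consumer down to its lowest-level prey: Turf Algae → Parrotfish → Hawkfish (levels 1 through 3).
All prey of Hawkfish (Parrotfish 2, Surgeonfish 2) are at level 2 or above, so Hawkfish is at level 1 + 2 = 3.
Every consumer has at least one prey at level 2 or below, so none exceeds level 3.

3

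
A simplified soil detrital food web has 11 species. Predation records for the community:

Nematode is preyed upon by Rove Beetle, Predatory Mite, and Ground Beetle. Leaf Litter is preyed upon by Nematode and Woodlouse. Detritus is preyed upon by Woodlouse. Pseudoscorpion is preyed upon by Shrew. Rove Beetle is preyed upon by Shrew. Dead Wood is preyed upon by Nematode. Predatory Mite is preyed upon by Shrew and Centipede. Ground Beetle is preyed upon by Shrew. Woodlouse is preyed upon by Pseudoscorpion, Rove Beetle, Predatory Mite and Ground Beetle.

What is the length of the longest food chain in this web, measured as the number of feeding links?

3 links

One longest chain: Leaf Litter → Woodlouse → Predatory Mite → Shrew.
It has 4 species and 3 links.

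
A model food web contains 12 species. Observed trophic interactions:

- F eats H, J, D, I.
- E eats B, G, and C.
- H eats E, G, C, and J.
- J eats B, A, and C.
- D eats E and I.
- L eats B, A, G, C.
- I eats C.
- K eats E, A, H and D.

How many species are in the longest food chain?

4 species

One longest chain: C → I → D → K.
It has 4 species and 3 links.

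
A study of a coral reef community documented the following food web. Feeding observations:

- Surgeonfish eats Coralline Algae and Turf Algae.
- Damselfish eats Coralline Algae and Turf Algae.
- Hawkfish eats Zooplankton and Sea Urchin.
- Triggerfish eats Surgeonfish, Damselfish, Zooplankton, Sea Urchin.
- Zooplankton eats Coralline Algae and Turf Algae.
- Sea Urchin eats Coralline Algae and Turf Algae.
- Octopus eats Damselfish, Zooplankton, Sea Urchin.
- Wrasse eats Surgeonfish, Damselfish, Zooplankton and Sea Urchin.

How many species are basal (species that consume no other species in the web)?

Basal species (no prey listed): Turf Algae, Coralline Algae.
Count: 2.

2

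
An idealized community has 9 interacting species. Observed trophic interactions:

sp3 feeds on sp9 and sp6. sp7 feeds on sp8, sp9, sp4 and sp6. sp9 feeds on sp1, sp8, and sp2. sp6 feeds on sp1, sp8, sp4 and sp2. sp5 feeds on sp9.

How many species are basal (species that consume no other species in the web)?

4

Basal species (no prey listed): sp2, sp8, sp1, sp4.
Count: 4.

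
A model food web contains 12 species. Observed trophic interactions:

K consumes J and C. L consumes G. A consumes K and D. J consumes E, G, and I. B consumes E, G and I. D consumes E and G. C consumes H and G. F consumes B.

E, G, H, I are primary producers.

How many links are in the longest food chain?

One longest chain: E → J → K → A.
It has 4 species and 3 links.

3 links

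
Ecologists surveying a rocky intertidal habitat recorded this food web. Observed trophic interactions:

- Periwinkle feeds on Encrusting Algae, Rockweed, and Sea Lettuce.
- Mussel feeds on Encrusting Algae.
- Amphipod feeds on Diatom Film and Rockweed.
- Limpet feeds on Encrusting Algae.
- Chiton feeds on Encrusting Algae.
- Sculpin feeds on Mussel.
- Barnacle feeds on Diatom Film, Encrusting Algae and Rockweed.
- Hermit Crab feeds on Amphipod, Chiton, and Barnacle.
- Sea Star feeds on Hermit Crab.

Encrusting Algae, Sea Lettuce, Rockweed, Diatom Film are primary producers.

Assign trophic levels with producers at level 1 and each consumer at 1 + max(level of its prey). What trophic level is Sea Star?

Trophic level 4

Rockweed is a producer → level 1.
Amphipod eats Rockweed (level 1); other prey at levels: Diatom Film 1 → level 2.
Hermit Crab eats Amphipod (level 2); other prey at levels: Chiton 2, Barnacle 2 → level 3.
Sea Star eats Hermit Crab → level 4.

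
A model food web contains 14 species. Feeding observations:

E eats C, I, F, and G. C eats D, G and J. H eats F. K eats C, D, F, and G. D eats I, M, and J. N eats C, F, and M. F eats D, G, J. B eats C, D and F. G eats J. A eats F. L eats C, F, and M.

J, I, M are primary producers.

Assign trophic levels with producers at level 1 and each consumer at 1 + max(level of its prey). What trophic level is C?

Trophic level 3

J is a producer → level 1.
D eats J (level 1); other prey at levels: I 1, M 1 → level 2.
C eats D (level 2); other prey at levels: J 1, G 2 → level 3.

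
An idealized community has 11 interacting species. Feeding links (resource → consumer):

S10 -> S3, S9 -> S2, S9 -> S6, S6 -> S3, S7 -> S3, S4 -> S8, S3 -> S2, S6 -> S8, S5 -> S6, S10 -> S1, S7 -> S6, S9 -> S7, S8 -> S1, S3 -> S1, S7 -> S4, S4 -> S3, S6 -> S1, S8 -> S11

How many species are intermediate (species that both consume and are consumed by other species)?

5

Intermediate species (has both prey and predators): S7, S6, S4, S8, S3.
Count: 5.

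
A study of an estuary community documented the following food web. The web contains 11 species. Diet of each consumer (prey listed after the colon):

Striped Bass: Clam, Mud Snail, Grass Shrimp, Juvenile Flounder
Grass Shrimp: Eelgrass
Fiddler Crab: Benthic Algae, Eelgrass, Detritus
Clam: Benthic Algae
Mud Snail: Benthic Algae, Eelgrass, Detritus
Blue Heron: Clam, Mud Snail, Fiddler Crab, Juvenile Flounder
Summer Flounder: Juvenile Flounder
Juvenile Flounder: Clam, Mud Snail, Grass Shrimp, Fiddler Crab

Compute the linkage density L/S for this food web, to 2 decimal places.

There are L = 21 links among S = 11 species.
L/S = 21/11 = 1.9091 ≈ 1.91.

L/S = 1.91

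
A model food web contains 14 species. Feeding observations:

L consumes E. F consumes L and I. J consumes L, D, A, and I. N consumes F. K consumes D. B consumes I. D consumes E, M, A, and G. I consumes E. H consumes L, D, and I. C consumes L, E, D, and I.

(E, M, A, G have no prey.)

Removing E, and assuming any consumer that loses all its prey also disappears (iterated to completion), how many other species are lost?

5

Remove E.
Round 1: I (all prey gone), L (all prey gone) → extinct.
Round 2: B (all prey gone), F (all prey gone) → extinct.
Round 3: N (all prey gone) → extinct.
No further losses. Total secondary extinctions: 5.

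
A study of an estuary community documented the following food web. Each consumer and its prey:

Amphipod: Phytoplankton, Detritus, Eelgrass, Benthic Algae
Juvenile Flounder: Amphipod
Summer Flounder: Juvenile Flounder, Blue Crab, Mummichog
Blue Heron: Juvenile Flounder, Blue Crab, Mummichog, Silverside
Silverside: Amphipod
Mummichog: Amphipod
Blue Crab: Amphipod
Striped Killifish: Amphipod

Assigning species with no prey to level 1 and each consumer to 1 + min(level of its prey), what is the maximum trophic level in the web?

4

Basal resources (level 1): Phytoplankton, Detritus, Eelgrass, Benthic Algae.
Following each consumer down to its lowest-level prey: Phytoplankton → Amphipod → Juvenile Flounder → Summer Flounder (levels 1 through 4).
All prey of Summer Flounder (Juvenile Flounder 3, Blue Crab 3, Mummichog 3) are at level 3 or above, so Summer Flounder is at level 1 + 3 = 4.
Every consumer has at least one prey at level 3 or below, so none exceeds level 4.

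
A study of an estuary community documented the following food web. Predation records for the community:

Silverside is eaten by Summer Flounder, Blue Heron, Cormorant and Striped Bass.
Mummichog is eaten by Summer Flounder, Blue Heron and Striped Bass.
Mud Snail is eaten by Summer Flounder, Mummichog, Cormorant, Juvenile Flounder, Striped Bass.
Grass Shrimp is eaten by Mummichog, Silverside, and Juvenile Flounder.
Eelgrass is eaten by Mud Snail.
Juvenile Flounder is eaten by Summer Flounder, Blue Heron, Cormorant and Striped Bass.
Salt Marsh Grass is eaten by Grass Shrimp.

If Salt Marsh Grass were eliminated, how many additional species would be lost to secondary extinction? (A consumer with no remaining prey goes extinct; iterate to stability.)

Remove Salt Marsh Grass.
Round 1: Grass Shrimp (all prey gone) → extinct.
Round 2: Silverside (all prey gone) → extinct.
No further losses. Total secondary extinctions: 2.

2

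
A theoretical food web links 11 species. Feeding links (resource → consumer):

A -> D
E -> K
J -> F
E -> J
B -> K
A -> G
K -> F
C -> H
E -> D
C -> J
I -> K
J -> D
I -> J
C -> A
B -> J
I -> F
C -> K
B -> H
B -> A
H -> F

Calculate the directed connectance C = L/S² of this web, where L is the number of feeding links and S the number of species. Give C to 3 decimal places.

The web has S = 11 species and L = 20 feeding links.
C = L / S² = 20 / 121 = 0.1653 ≈ 0.165.

C = 0.165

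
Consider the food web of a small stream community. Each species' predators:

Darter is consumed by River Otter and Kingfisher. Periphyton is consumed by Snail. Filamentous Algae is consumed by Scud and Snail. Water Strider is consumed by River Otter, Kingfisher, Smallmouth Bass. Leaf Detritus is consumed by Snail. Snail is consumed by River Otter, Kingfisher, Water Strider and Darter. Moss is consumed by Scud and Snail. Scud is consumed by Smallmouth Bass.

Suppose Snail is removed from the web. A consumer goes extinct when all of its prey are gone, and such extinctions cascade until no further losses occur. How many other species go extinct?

Remove Snail.
Round 1: Darter (all prey gone), Water Strider (all prey gone) → extinct.
Round 2: River Otter (all prey gone), Kingfisher (all prey gone) → extinct.
No further losses. Total secondary extinctions: 4.

4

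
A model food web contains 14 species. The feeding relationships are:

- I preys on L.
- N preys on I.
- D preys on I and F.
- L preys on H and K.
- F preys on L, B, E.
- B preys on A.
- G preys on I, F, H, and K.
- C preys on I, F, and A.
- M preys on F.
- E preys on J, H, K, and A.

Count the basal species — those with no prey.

4

Basal species (no prey listed): K, A, J, H.
Count: 4.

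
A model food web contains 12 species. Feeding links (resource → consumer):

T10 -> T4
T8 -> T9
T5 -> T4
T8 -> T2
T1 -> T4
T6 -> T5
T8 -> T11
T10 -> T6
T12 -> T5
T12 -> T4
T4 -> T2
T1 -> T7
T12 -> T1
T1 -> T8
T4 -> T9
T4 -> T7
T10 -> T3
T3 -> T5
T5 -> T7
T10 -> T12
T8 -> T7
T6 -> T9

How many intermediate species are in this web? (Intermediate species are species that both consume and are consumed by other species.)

7

Intermediate species (has both prey and predators): T12, T6, T3, T1, T5, T4, T8.
Count: 7.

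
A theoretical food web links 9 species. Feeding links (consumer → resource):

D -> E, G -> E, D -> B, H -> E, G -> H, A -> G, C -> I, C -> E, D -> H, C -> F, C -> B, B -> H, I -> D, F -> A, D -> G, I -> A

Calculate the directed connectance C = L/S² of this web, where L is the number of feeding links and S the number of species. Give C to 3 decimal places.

The web has S = 9 species and L = 16 feeding links.
C = L / S² = 16 / 81 = 0.1975 ≈ 0.198.

C = 0.198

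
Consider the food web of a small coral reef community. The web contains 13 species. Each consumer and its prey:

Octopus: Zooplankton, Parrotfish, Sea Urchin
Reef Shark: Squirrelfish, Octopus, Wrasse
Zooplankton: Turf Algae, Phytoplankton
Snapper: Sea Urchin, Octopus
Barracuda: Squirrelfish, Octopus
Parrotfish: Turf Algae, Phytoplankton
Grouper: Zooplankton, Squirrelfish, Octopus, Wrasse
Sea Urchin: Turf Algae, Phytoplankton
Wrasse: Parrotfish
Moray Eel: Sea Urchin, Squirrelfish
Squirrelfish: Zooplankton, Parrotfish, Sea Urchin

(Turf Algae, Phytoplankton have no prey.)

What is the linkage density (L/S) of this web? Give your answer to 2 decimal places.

L/S = 2.00

There are L = 26 links among S = 13 species.
L/S = 26/13 = 2.0000 ≈ 2.00.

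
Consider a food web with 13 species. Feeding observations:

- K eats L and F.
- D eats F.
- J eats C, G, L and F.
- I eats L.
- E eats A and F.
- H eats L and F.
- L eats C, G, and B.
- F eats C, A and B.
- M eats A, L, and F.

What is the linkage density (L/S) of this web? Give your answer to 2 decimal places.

There are L = 21 links among S = 13 species.
L/S = 21/13 = 1.6154 ≈ 1.62.

L/S = 1.62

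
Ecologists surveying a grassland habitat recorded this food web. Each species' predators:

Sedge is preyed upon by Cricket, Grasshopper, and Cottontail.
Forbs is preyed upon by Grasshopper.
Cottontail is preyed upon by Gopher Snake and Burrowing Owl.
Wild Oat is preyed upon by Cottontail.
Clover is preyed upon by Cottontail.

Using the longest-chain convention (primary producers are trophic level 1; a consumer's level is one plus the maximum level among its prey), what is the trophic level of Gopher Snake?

Clover is a producer → level 1.
Cottontail eats Clover (level 1); other prey at levels: Wild Oat 1, Sedge 1 → level 2.
Gopher Snake eats Cottontail → level 3.

Trophic level 3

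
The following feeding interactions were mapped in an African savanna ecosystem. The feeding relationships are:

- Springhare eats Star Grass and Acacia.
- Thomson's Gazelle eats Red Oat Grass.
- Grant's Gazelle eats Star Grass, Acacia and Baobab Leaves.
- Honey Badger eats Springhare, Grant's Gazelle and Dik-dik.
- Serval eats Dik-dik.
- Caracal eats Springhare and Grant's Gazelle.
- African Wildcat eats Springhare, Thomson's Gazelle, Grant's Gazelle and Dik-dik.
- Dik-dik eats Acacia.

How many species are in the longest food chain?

3 species

One longest chain: Acacia → Dik-dik → Serval.
It has 3 species and 2 links.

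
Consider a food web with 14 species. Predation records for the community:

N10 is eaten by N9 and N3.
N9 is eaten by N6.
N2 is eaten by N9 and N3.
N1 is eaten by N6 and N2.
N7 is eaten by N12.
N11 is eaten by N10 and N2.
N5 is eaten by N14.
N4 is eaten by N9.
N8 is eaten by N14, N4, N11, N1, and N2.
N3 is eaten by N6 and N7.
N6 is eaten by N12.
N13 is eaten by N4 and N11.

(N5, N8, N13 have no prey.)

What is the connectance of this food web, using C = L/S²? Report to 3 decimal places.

The web has S = 14 species and L = 22 feeding links.
C = L / S² = 22 / 196 = 0.1122 ≈ 0.112.

C = 0.112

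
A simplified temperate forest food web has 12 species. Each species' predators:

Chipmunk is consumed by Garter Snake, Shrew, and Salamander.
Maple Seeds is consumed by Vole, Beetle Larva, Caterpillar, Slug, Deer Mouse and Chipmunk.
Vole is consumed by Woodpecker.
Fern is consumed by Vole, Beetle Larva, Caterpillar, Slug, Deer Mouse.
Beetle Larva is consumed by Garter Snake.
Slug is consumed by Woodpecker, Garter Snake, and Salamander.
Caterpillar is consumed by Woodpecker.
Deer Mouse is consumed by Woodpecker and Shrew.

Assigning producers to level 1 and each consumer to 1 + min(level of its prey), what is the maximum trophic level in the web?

3

Producers (level 1): Maple Seeds, Fern.
Following each consumer down to its lowest-level prey: Maple Seeds → Slug → Salamander (levels 1 through 3).
All prey of Salamander (Slug 2, Chipmunk 2) are at level 2 or above, so Salamander is at level 1 + 2 = 3.
Every consumer has at least one prey at level 2 or below, so none exceeds level 3.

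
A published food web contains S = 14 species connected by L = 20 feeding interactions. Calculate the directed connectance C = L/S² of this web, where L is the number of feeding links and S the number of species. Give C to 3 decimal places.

The web has S = 14 species and L = 20 feeding links.
C = L / S² = 20 / 196 = 0.1020 ≈ 0.102.

C = 0.102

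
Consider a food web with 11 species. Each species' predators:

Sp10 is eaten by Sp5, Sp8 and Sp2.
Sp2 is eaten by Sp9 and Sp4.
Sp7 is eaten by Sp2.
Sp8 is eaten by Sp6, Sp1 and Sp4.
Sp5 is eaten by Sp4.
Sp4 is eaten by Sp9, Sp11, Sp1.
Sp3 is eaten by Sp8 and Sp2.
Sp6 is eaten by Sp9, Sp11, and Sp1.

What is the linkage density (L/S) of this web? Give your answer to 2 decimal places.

L/S = 1.64

There are L = 18 links among S = 11 species.
L/S = 18/11 = 1.6364 ≈ 1.64.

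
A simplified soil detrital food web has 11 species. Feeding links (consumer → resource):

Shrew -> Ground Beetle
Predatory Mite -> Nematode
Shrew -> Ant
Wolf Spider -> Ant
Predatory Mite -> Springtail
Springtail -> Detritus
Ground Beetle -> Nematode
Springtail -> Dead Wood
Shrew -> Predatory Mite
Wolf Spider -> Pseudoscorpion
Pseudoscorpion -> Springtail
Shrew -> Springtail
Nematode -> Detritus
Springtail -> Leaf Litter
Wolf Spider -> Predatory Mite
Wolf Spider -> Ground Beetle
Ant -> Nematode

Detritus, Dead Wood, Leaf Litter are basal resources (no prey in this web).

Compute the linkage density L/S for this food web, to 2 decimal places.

There are L = 17 links among S = 11 species.
L/S = 17/11 = 1.5455 ≈ 1.55.

L/S = 1.55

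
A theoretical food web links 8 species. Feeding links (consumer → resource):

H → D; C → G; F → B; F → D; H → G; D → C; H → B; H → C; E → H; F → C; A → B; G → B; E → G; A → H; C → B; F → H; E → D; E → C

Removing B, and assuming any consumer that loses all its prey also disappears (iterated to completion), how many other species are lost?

Remove B.
Round 1: G (all prey gone) → extinct.
Round 2: C (all prey gone) → extinct.
Round 3: D (all prey gone) → extinct.
Round 4: H (all prey gone) → extinct.
Round 5: F (all prey gone), A (all prey gone), E (all prey gone) → extinct.
No further losses. Total secondary extinctions: 7.

7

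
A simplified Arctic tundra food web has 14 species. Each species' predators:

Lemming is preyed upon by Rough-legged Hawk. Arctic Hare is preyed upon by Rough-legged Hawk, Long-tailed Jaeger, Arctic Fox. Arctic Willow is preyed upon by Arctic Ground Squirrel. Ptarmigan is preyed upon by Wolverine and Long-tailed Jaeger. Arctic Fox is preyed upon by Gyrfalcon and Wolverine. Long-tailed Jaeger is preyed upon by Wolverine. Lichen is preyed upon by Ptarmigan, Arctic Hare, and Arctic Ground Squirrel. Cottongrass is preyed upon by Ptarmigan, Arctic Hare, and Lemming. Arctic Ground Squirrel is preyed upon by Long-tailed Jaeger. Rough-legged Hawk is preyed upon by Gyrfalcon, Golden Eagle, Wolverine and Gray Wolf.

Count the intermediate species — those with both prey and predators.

7

Intermediate species (has both prey and predators): Arctic Hare, Ptarmigan, Lemming, Arctic Ground Squirrel, Rough-legged Hawk, Long-tailed Jaeger, Arctic Fox.
Count: 7.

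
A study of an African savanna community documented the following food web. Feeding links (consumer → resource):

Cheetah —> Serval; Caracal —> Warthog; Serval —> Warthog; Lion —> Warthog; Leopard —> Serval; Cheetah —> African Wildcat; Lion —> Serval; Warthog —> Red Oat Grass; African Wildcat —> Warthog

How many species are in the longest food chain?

One longest chain: Red Oat Grass → Warthog → Serval → Lion.
It has 4 species and 3 links.

4 species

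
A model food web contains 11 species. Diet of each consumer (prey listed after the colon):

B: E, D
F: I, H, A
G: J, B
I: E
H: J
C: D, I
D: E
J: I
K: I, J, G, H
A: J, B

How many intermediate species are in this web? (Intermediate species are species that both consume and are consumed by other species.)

7

Intermediate species (has both prey and predators): D, I, J, B, G, H, A.
Count: 7.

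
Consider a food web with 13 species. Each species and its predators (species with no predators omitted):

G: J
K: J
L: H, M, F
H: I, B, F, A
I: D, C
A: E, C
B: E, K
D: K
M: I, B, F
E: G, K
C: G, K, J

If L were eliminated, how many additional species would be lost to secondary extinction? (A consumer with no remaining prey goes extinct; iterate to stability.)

Remove L.
Round 1: H (all prey gone), M (all prey gone) → extinct.
Round 2: I (all prey gone), B (all prey gone), F (all prey gone), A (all prey gone) → extinct.
Round 3: E (all prey gone), D (all prey gone), C (all prey gone) → extinct.
Round 4: G (all prey gone), K (all prey gone) → extinct.
Round 5: J (all prey gone) → extinct.
No further losses. Total secondary extinctions: 12.

12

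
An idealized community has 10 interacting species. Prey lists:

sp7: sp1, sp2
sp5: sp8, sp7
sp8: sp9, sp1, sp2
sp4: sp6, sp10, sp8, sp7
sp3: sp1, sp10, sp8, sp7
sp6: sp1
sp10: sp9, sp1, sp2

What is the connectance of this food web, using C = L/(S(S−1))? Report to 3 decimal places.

The web has S = 10 species and L = 19 feeding links.
C = L / (S(S−1)) = 19 / 90 = 0.2111 ≈ 0.211.

C = 0.211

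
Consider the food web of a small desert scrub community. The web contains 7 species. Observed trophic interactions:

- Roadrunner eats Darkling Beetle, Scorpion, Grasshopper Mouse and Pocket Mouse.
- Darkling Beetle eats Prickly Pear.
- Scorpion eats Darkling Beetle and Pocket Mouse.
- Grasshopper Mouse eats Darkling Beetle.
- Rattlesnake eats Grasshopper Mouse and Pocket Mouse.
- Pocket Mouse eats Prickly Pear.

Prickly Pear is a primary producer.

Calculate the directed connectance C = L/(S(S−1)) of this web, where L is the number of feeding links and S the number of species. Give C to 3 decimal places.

C = 0.262

The web has S = 7 species and L = 11 feeding links.
C = L / (S(S−1)) = 11 / 42 = 0.2619 ≈ 0.262.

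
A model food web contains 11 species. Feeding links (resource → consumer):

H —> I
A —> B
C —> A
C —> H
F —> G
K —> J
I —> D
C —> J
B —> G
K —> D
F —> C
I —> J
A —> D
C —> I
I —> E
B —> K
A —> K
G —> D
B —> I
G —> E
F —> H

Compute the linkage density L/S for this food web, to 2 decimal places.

There are L = 21 links among S = 11 species.
L/S = 21/11 = 1.9091 ≈ 1.91.

L/S = 1.91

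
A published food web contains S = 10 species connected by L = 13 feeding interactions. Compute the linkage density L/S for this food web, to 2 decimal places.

There are L = 13 links among S = 10 species.
L/S = 13/10 = 1.3000 ≈ 1.30.

L/S = 1.30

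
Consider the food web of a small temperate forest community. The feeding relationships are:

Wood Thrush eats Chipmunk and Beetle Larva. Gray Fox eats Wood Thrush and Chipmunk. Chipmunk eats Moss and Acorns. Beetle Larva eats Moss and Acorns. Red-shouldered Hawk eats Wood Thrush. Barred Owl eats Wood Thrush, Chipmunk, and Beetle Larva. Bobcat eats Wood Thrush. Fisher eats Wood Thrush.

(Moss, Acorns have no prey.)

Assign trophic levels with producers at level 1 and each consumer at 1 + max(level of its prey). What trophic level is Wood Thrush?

Trophic level 3

Moss is a producer → level 1.
Chipmunk eats Moss (level 1); other prey at levels: Acorns 1 → level 2.
Wood Thrush eats Chipmunk (level 2); other prey at levels: Beetle Larva 2 → level 3.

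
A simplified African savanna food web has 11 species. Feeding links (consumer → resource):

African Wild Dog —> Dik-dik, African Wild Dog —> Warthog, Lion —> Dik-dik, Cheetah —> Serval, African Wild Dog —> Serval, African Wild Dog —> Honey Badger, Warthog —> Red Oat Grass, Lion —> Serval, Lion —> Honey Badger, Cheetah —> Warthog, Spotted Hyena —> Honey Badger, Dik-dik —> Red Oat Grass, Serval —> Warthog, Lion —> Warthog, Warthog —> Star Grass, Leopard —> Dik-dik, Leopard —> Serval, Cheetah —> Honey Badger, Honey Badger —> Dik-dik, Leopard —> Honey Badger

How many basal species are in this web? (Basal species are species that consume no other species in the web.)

2

Basal species (no prey listed): Star Grass, Red Oat Grass.
Count: 2.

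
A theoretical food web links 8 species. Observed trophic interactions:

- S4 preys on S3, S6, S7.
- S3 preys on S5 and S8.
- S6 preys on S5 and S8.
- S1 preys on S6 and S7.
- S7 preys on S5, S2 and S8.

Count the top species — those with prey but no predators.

Top species (has prey, but nothing eats it): S4, S1.
Count: 2.

2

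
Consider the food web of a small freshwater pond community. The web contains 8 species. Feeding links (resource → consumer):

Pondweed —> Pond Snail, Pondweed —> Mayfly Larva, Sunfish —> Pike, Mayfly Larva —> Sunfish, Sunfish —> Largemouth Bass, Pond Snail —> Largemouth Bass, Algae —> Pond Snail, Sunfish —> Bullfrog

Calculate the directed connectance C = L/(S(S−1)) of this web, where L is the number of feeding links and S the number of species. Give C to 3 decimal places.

C = 0.143

The web has S = 8 species and L = 8 feeding links.
C = L / (S(S−1)) = 8 / 56 = 0.1429 ≈ 0.143.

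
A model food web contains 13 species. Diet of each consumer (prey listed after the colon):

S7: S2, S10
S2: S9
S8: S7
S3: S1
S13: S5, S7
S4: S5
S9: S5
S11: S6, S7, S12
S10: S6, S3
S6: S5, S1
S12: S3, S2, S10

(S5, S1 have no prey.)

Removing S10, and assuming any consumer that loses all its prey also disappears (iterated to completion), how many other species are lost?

0

Remove S10.
Every predator of it retains at least one other prey: S7 still has S2; S12 still has S3, S2.
No consumer loses all prey, so no secondary extinctions occur.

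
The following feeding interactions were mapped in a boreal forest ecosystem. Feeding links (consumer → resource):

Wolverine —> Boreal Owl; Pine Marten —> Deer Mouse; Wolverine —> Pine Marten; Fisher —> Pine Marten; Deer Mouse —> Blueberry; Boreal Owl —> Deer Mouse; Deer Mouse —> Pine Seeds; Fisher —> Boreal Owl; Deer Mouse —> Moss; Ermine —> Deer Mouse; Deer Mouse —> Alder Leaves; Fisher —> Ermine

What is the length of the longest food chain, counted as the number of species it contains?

4 species

One longest chain: Pine Seeds → Deer Mouse → Boreal Owl → Wolverine.
It has 4 species and 3 links.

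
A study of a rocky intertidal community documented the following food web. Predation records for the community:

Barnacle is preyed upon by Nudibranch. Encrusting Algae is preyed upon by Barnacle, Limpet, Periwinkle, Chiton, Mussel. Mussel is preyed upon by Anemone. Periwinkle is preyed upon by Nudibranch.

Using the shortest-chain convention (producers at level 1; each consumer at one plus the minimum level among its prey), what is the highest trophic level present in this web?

3

Producers (level 1): Encrusting Algae.
Following each consumer down to its lowest-level prey: Encrusting Algae → Mussel → Anemone (levels 1 through 3).
All prey of Anemone (Mussel 2) are at level 2 or above, so Anemone is at level 1 + 2 = 3.
Every consumer has at least one prey at level 2 or below, so none exceeds level 3.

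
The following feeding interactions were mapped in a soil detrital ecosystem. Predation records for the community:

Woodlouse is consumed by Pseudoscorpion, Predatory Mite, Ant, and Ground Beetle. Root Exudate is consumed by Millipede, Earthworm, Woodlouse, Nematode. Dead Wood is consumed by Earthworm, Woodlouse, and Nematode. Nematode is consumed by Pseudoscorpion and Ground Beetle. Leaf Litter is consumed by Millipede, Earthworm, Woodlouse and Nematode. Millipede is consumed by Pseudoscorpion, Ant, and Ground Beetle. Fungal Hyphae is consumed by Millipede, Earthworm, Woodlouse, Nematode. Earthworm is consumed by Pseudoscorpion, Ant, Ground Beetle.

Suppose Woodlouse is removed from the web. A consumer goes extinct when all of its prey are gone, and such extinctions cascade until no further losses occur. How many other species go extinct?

1

Remove Woodlouse.
Round 1: Predatory Mite (all prey gone) → extinct.
No further losses. Total secondary extinctions: 1.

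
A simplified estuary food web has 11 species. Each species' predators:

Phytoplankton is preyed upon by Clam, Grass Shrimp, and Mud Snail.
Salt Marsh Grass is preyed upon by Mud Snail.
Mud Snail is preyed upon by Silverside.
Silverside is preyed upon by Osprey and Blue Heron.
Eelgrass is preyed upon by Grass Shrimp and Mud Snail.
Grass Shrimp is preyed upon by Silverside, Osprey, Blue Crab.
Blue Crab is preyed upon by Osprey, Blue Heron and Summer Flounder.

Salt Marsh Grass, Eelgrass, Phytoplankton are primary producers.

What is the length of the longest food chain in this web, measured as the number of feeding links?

One longest chain: Salt Marsh Grass → Mud Snail → Silverside → Blue Heron.
It has 4 species and 3 links.

3 links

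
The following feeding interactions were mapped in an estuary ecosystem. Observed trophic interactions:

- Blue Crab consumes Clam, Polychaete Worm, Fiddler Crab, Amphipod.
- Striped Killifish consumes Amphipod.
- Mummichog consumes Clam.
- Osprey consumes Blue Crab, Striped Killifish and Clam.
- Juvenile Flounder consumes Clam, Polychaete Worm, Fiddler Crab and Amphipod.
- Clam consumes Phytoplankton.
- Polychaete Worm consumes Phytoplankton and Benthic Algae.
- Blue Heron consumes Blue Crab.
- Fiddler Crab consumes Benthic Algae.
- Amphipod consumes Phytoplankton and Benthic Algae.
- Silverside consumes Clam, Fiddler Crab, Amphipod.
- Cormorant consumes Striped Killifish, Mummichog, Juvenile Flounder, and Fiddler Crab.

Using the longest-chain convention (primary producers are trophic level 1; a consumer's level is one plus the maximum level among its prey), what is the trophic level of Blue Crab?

Trophic level 3

Phytoplankton is a producer → level 1.
Polychaete Worm eats Phytoplankton (level 1); other prey at levels: Benthic Algae 1 → level 2.
Blue Crab eats Polychaete Worm (level 2); other prey at levels: Fiddler Crab 2, Clam 2, Amphipod 2 → level 3.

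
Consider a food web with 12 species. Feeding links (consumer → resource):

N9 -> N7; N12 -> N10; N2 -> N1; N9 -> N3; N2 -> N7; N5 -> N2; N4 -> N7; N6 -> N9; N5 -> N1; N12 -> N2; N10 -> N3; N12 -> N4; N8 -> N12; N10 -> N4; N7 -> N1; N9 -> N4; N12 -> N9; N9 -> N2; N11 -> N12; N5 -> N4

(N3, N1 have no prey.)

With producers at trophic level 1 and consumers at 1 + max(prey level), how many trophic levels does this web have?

6

Producers (level 1): N3, N1.
N1 → N7 → N4 → N10 → N12 → N8 gives N8 level 6.
No species has a prey at level 6, so no species reaches level 7.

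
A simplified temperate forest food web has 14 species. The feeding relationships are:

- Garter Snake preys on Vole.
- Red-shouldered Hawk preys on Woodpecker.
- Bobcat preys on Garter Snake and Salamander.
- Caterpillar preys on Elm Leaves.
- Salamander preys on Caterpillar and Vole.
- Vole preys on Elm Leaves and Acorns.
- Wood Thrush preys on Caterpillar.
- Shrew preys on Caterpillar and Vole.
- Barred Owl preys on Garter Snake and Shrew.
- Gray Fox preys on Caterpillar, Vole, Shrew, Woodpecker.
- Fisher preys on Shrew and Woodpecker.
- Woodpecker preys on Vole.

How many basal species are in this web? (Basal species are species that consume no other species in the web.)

Basal species (no prey listed): Elm Leaves, Acorns.
Count: 2.

2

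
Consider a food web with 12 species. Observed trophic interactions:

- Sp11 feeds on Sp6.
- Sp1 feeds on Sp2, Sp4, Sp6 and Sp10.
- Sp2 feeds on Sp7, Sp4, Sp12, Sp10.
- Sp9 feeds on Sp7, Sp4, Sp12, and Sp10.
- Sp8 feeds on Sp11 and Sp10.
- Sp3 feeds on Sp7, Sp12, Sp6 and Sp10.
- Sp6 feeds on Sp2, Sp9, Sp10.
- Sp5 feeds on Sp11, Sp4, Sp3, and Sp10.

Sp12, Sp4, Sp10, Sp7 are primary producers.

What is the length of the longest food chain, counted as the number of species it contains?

One longest chain: Sp12 → Sp9 → Sp6 → Sp11 → Sp8.
It has 5 species and 4 links.

5 species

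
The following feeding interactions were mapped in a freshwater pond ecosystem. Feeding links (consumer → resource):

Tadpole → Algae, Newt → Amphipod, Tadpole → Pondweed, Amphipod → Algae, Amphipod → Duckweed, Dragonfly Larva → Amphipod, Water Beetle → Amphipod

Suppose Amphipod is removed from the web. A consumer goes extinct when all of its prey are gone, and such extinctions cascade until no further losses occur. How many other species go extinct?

3

Remove Amphipod.
Round 1: Water Beetle (all prey gone), Newt (all prey gone), Dragonfly Larva (all prey gone) → extinct.
No further losses. Total secondary extinctions: 3.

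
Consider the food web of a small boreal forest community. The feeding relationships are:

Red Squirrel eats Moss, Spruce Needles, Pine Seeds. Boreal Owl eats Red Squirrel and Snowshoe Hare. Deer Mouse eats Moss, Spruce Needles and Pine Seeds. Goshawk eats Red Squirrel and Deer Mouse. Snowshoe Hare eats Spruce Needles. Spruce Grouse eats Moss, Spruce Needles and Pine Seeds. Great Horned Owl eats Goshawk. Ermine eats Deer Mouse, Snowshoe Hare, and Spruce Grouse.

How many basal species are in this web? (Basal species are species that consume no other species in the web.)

3

Basal species (no prey listed): Spruce Needles, Moss, Pine Seeds.
Count: 3.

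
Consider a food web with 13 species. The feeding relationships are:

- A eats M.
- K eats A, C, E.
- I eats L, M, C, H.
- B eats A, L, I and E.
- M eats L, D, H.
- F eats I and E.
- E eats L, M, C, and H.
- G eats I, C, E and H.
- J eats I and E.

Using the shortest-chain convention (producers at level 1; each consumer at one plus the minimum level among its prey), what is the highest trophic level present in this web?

Producers (level 1): L, D, H, C.
Following each consumer down to its lowest-level prey: L → I → F (levels 1 through 3).
All prey of F (I 2, E 2) are at level 2 or above, so F is at level 1 + 2 = 3.
Every consumer has at least one prey at level 2 or below, so none exceeds level 3.

3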